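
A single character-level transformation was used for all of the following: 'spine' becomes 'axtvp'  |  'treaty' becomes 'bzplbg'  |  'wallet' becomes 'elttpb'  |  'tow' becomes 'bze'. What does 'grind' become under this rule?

oztvl

The rule splits by letter class: vowels +11, consonants +8.
For grind: g(cons)+8=o, r(cons)+8=z, i(vowel)+11=t, n(cons)+8=v, d(cons)+8=l.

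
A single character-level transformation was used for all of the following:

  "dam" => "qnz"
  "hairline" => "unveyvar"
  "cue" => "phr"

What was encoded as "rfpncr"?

Compare letters: d→q is +13, a→n is +13, m→z is +13 — a constant shift. Every letter moves 13 places later in the alphabet, wrapping around z→a.
Undoing it on rfpncr: r−13=e, f−13=s, p−13=c, n−13=a, c−13=p, r−13=e.

escape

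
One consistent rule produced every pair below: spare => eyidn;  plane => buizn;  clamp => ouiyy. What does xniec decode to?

least

The shifts repeat in a cycle of length 3: positions 0,1,… shift by +12, +9, +8, then the pattern repeats.
Undoing it on xniec: x−12=l, n−9=e, i−8=a, e−12=s, c−9=t.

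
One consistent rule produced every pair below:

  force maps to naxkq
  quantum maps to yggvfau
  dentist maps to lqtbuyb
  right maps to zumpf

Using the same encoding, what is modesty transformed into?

uajmezg

A repeating key of period 3 is used — shifts +8, +12, +6 over and over.
On modesty: m+8=u, o+12=a, d+6=j, e+8=m, s+12=e, t+6=z, y+8=g.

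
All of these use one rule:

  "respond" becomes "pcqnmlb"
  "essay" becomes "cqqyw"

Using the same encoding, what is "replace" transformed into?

Compare letters: r→p is +24, e→c is +24, s→q is +24 — a constant shift. This is a Caesar cipher with shift 24.
For replace: r+24=p, e+24=c, p+24=n, l+24=j, a+24=y, c+24=a, e+24=c.

pcnjyac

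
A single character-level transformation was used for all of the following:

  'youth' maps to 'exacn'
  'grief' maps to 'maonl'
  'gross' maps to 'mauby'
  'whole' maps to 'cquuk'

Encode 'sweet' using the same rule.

yfknz

Shifts by position in youth: pos 0: y→e (+6), pos 1: o→x (+9), pos 2: u→a (+6), pos 3: t→c (+9) — repeating every 2. The shifts repeat in a cycle of length 2: positions 0,1,… shift by +6, +9, then the pattern repeats.
Applying it to sweet: s+6=y, w+9=f, e+6=k, e+9=n, t+6=z.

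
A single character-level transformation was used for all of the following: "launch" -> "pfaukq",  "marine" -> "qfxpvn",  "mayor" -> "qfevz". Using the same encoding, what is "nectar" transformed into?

rjiaia

Each letter shifts forward by (position + 4), i.e. 4, 5, 6, … — the shift grows by one for each successive letter.
For nectar: n+4=r, e+5=j, c+6=i, t+7=a, a+8=i, r+9=a.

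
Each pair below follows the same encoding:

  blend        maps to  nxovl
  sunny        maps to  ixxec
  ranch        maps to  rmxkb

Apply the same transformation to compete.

The word is reversed, then every letter is shifted forward by 10.
For compete: reverse → etepmoc; then shift: e+10=o, t+10=d, e+10=o, p+10=z, m+10=w, o+10=y, c+10=m.

odozwym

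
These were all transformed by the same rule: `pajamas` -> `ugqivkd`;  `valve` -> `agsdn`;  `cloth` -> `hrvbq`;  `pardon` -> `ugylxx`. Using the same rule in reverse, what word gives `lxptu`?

In pajamas: p→u is +5, a→g is +6, j→q is +7, a→i is +8 — the shift increases by 1 each position. Each letter shifts forward by (position + 5), i.e. 5, 6, 7, … — the shift grows by one for each successive letter.
Undoing it on lxptu: l−5=g, x−6=r, p−7=i, t−8=l, u−9=l.

grill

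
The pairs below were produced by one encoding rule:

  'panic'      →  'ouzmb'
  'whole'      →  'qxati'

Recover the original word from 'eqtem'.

ashes

Read the word backwards and shift each letter +12.
Decoding eqtem: shift back: e−12=s, q−12=e, t−12=h, e−12=s, m−12=a → sehsa; then reverse → ashes.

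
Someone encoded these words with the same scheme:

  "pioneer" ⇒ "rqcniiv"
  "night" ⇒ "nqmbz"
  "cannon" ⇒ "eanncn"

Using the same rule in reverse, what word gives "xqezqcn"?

p(15)→r(17) and i(8)→q(16) fit y≡15x+0 (mod 26); the inverse of 15 mod 26 is 7. Treating letters as 0–25, the rule is x ↦ 15x + 0 (mod 26).
Undoing it on xqezqcn: x(23)→7·(23−0)≡5=f; q(16)→7·(16−0)≡8=i; e(4)→7·(4−0)≡2=c; z(25)→7·(25−0)≡19=t; q(16)→7·(16−0)≡8=i; c(2)→7·(2−0)≡14=o; n(13)→7·(13−0)≡13=n (all mod 26).

fiction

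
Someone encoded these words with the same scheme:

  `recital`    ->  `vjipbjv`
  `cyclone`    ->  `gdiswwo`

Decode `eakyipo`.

average

In recital: r→v is +4, e→j is +5, c→i is +6, i→p is +7 — the shift increases by 1 each position. Each letter shifts forward by (position + 4), i.e. 4, 5, 6, … — the shift grows by one for each successive letter.
Decoding eakyipo: e−4=a, a−5=v, k−6=e, y−7=r, i−8=a, p−9=g, o−10=e.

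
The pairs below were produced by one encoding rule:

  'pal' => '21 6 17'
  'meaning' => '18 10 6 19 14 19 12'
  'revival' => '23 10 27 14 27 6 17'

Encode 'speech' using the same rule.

The number is (letter's place in the alphabet, a=1) + 5.
For speech: s=19→24, p=16→21, e=5→10, e=5→10, c=3→8, h=8→13.

24 21 10 10 8 13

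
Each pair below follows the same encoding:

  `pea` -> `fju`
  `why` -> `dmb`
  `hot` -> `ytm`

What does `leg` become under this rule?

The output letters match the input read backwards, each shifted +5: pea reversed is aep. Two steps: reverse the string, then apply a Caesar shift of +5.
On leg: reverse → gel; then shift: g+5=l, e+5=j, l+5=q.

ljq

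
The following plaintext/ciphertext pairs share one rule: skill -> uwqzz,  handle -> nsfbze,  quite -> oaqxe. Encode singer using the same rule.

s(18)→u(20) and k(10)→w(22) fit y≡3x+18 (mod 26); the inverse of 3 mod 26 is 9. This is an affine cipher: with a=0,…,z=25, each position x becomes (3x+18) mod 26.
On singer: s(18)→3·18+18≡20=u; i(8)→3·8+18≡16=q; n(13)→3·13+18≡5=f; g(6)→3·6+18≡10=k; e(4)→3·4+18≡4=e; r(17)→3·17+18≡17=r (all mod 26).

uqfker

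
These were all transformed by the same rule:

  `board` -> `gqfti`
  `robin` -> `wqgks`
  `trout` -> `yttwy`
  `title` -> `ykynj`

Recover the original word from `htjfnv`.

credit

Shifts by position in board: pos 0: b→g (+5), pos 1: o→q (+2), pos 2: a→f (+5), pos 3: r→t (+2) — repeating every 2. A repeating key of period 2 is used — shifts +5, +2 over and over.
Reversing it on htjfnv: h−5=c, t−2=r, j−5=e, f−2=d, n−5=i, v−2=t.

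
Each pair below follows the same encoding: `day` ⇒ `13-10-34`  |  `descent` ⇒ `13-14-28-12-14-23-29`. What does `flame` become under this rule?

15-21-10-22-14

Letters become their 1-based position plus 9 (so a→10, b→11, …).
Applying it to flame: f=6→15, l=12→21, a=1→10, m=13→22, e=5→14.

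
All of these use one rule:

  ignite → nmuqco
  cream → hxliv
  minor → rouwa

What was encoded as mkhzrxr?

hearing

In ignite: i→n is +5, g→m is +6, n→u is +7, i→q is +8 — the shift increases by 1 each position. Letter i (0-indexed) is shifted by i+5, so successive shifts are 5, 6, 7, ….
Decoding mkhzrxr: m−5=h, k−6=e, h−7=a, z−8=r, r−9=i, x−10=n, r−11=g.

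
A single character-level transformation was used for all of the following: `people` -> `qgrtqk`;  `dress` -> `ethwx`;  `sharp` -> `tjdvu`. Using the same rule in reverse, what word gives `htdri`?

In people: p→q is +1, e→g is +2, o→r is +3, p→t is +4 — the shift increases by 1 each position. The shift increases by 1 at each position, starting from +1: 1, 2, 3, ….
Undoing it on htdri: h−1=g, t−2=r, d−3=a, r−4=n, i−5=d.

grand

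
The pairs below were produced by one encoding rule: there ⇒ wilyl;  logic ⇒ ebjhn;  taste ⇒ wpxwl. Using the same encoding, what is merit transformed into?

dlyhw

Treating letters as 0–25, the rule is x ↦ 25x + 15 (mod 26).
For merit: m(12)→25·12+15≡3=d; e(4)→25·4+15≡11=l; r(17)→25·17+15≡24=y; i(8)→25·8+15≡7=h; t(19)→25·19+15≡22=w (all mod 26).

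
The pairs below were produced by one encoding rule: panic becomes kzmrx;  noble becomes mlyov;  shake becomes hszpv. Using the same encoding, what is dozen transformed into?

wlavm

Each pair mirrors across the alphabet (p↔k, a↔z, n↔m): positions sum to 25. This is the alphabet-reversal cipher (Atbash): a becomes z, b becomes y, etc.
Applying it to dozen: d↔w, o↔l, z↔a, e↔v, n↔m.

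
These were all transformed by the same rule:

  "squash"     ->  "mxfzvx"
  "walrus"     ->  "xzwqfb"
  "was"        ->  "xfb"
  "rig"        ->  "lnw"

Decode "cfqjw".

relax

The output letters match the input read backwards, each shifted +5: squash reversed is hsauqs. The word is reversed, then every letter is shifted forward by 5.
Undoing it on cfqjw: shift back: c−5=x, f−5=a, q−5=l, j−5=e, w−5=r → xaler; then reverse → relax.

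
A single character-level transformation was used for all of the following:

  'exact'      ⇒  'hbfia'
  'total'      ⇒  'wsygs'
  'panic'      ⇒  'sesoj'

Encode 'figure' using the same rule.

The shift increases by 1 at each position, starting from +3: 3, 4, 5, ….
Applying it to figure: f+3=i, i+4=m, g+5=l, u+6=a, r+7=y, e+8=m.

imlaym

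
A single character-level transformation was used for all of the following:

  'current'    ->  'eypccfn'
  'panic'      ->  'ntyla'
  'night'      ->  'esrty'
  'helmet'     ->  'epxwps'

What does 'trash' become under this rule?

The output letters match the input read backwards, each shifted +11: current reversed is tnerruc. The word is reversed, then every letter is shifted forward by 11.
On trash: reverse → hsart; then shift: h+11=s, s+11=d, a+11=l, r+11=c, t+11=e.

sdlce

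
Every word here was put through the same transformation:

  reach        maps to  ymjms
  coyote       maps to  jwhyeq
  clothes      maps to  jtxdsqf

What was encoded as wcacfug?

pursuit

In reach: r→y is +7, e→m is +8, a→j is +9, c→m is +10 — the shift increases by 1 each position. Each letter shifts forward by (position + 7), i.e. 7, 8, 9, … — the shift grows by one for each successive letter.
Undoing it on wcacfug: w−7=p, c−8=u, a−9=r, c−10=s, f−11=u, u−12=i, g−13=t.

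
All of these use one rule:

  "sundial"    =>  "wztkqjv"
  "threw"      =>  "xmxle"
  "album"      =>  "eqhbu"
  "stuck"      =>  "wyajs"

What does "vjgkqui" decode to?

In sundial: s→w is +4, u→z is +5, n→t is +6, d→k is +7 — the shift increases by 1 each position. Each letter shifts forward by (position + 4), i.e. 4, 5, 6, … — the shift grows by one for each successive letter.
Decoding vjgkqui: v−4=r, j−5=e, g−6=a, k−7=d, q−8=i, u−9=l, i−10=y.

readily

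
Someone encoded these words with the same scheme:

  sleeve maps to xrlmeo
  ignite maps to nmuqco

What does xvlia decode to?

spear

In sleeve: s→x is +5, l→r is +6, e→l is +7, e→m is +8 — the shift increases by 1 each position. Each letter shifts forward by (position + 5), i.e. 5, 6, 7, … — the shift grows by one for each successive letter.
Decoding xvlia: x−5=s, v−6=p, l−7=e, i−8=a, a−9=r.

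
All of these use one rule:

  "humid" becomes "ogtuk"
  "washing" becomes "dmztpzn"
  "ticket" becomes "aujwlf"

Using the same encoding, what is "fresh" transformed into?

mdleo

Shifts by position in humid: pos 0: h→o (+7), pos 1: u→g (+12), pos 2: m→t (+7), pos 3: i→u (+12) — repeating every 2. The shifts repeat in a cycle of length 2: positions 0,1,… shift by +7, +12, then the pattern repeats.
Applying it to fresh: f+7=m, r+12=d, e+7=l, s+12=e, h+7=o.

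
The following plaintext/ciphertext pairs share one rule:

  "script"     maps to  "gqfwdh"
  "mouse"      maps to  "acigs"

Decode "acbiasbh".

Compare letters: s→g is +14, c→q is +14, r→f is +14 — a constant shift. Every letter moves 14 places later in the alphabet, wrapping around z→a.
Reversing it on acbiasbh: a−14=m, c−14=o, b−14=n, i−14=u, a−14=m, s−14=e, b−14=n, h−14=t.

monument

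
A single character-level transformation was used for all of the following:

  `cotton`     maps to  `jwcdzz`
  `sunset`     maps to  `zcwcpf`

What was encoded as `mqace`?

In cotton: c→j is +7, o→w is +8, t→c is +9, t→d is +10 — the shift increases by 1 each position. Letter i (0-indexed) is shifted by i+7, so successive shifts are 7, 8, 9, ….
Decoding mqace: m−7=f, q−8=i, a−9=r, c−10=s, e−11=t.

first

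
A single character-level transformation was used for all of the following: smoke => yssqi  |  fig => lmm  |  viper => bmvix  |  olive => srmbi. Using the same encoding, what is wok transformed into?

The shift depends on letter class: consonant s→y is +6, but vowel o→s is +4. The rule splits by letter class: vowels +4, consonants +6.
For wok: w(cons)+6=c, o(vowel)+4=s, k(cons)+6=q.

csq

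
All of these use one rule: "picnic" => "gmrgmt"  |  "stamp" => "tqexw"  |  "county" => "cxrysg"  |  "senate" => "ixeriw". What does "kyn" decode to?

The output letters match the input read backwards, each shifted +4: picnic reversed is cincip. Two steps: reverse the string, then apply a Caesar shift of +4.
Undoing it on kyn: shift back: k−4=g, y−4=u, n−4=j → guj; then reverse → jug.

jug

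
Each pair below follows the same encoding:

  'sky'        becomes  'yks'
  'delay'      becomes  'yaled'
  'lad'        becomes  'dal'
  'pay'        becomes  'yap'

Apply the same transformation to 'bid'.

dib

The output letters match the input read backwards: sky reversed is yks. The word is simply reversed.
Applying it to bid: reverse → dib.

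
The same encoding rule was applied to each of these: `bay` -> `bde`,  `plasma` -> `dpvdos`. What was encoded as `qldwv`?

The output letters match the input read backwards, each shifted +3: bay reversed is yab. Two steps: reverse the string, then apply a Caesar shift of +3.
Undoing it on qldwv: shift back: q−3=n, l−3=i, d−3=a, w−3=t, v−3=s → niats; then reverse → stain.

stain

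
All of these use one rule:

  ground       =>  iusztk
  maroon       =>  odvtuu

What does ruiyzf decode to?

pretty

In ground: g→i is +2, r→u is +3, o→s is +4, u→z is +5 — the shift increases by 1 each position. Letter i (0-indexed) is shifted by i+2, so successive shifts are 2, 3, 4, ….
Decoding ruiyzf: r−2=p, u−3=r, i−4=e, y−5=t, z−6=t, f−7=y.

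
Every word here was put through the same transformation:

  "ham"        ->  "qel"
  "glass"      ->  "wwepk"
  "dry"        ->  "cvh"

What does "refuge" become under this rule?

ikyjiv

The output letters match the input read backwards, each shifted +4: ham reversed is mah. Two steps: reverse the string, then apply a Caesar shift of +4.
On refuge: reverse → egufer; then shift: e+4=i, g+4=k, u+4=y, f+4=j, e+4=i, r+4=v.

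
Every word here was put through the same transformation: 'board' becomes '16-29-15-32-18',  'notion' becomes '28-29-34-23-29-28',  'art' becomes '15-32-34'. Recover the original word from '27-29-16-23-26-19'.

mobile

b is letter #2 and maps to 16: an offset of 14. Each letter is replaced by its alphabet position (a=1..z=26) + 14.
Decoding 27-29-16-23-26-19: 27→(27−14)÷1=13=m, 29→(29−14)÷1=15=o, 16→(16−14)÷1=2=b, 23→(23−14)÷1=9=i, 26→(26−14)÷1=12=l, 19→(19−14)÷1=5=e.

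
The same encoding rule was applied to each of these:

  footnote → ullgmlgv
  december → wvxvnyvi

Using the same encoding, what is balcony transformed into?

yzoxlmb

Each pair mirrors across the alphabet (f↔u, o↔l, o↔l): positions sum to 25. Letters are reflected about the middle of the alphabet (position → 25−position): Atbash.
For balcony: b↔y, a↔z, l↔o, c↔x, o↔l, n↔m, y↔b.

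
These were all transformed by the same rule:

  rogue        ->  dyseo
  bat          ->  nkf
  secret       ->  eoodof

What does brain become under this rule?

ndksz

The shift depends on letter class: consonant r→d is +12, but vowel o→y is +10. Vowels shift forward by 10 and consonants shift forward by 12.
Applying it to brain: b(cons)+12=n, r(cons)+12=d, a(vowel)+10=k, i(vowel)+10=s, n(cons)+12=z.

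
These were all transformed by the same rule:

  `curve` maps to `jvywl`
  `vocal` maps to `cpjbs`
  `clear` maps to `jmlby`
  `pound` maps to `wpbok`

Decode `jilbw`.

cheap

It's a Vigenère-style cipher with numeric key [7,1]: position i shifts by key[i mod 2].
Reversing it on jilbw: j−7=c, i−1=h, l−7=e, b−1=a, w−7=p.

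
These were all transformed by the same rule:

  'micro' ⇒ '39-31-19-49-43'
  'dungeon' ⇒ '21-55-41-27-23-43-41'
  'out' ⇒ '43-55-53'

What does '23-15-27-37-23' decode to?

m(#13)→39 and i(#9)→31: differences scale by 2, so n = 2·pos + 13. The formula is n = 2×(alphabet index, a=1) + 13.
Undoing it on 23-15-27-37-23: 23→(23−13)÷2=5=e, 15→(15−13)÷2=1=a, 27→(27−13)÷2=7=g, 37→(37−13)÷2=12=l, 23→(23−13)÷2=5=e.

eagle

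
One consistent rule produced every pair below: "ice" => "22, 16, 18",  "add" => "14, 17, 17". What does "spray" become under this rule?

32, 29, 31, 14, 38

i is letter #9 and maps to 22: an offset of 13. Letters become their 1-based position plus 13 (so a→14, b→15, …).
Applying it to spray: s=19→32, p=16→29, r=18→31, a=1→14, y=25→38.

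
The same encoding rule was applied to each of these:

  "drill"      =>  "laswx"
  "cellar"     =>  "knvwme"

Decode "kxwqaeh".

comfort

Each letter shifts forward by (position + 8), i.e. 8, 9, 10, … — the shift grows by one for each successive letter.
Reversing it on kxwqaeh: k−8=c, x−9=o, w−10=m, q−11=f, a−12=o, e−13=r, h−14=t.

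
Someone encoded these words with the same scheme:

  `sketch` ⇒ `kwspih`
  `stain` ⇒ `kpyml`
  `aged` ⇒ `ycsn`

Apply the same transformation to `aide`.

ymns

This is an affine cipher: with a=0,…,z=25, each position x becomes (5x+24) mod 26.
On aide: a(0)→5·0+24≡24=y; i(8)→5·8+24≡12=m; d(3)→5·3+24≡13=n; e(4)→5·4+24≡18=s (all mod 26).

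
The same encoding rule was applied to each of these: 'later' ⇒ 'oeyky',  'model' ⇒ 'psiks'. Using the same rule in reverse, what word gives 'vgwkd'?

In later: l→o is +3, a→e is +4, t→y is +5, e→k is +6 — the shift increases by 1 each position. The shift increases by 1 at each position, starting from +3: 3, 4, 5, ….
Reversing it on vgwkd: v−3=s, g−4=c, w−5=r, k−6=e, d−7=w.

screw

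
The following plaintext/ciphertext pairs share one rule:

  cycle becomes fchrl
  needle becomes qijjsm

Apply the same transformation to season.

vifyvv

The shift increases by 1 at each position, starting from +3: 3, 4, 5, ….
On season: s+3=v, e+4=i, a+5=f, s+6=y, o+7=v, n+8=v.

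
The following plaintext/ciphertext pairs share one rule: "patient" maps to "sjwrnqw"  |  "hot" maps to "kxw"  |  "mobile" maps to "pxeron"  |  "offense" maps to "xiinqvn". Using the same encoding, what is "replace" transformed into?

The shift depends on letter class: consonant p→s is +3, but vowel a→j is +9. The rule splits by letter class: vowels +9, consonants +3.
For replace: r(cons)+3=u, e(vowel)+9=n, p(cons)+3=s, l(cons)+3=o, a(vowel)+9=j, c(cons)+3=f, e(vowel)+9=n.

unsojfn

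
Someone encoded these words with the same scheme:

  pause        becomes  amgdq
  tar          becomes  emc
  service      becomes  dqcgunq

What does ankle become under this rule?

myvwq

The shift depends on letter class: consonant p→a is +11, but vowel a→m is +12. The rule splits by letter class: vowels +12, consonants +11.
On ankle: a(vowel)+12=m, n(cons)+11=y, k(cons)+11=v, l(cons)+11=w, e(vowel)+12=q.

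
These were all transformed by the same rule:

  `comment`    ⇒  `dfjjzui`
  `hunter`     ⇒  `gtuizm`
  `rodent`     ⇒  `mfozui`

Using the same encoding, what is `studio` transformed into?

xitorf

c(2)→d(3) and o(14)→f(5) fit y≡11x+7 (mod 26); the inverse of 11 mod 26 is 19. Each letter's alphabet position (a=0..z=25) is mapped through 11·x+7 mod 26 — an affine cipher.
On studio: s(18)→11·18+7≡23=x; t(19)→11·19+7≡8=i; u(20)→11·20+7≡19=t; d(3)→11·3+7≡14=o; i(8)→11·8+7≡17=r; o(14)→11·14+7≡5=f (all mod 26).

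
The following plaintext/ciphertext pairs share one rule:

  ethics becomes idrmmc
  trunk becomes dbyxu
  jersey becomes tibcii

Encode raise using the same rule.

Vowels shift forward by 4 and consonants shift forward by 10.
For raise: r(cons)+10=b, a(vowel)+4=e, i(vowel)+4=m, s(cons)+10=c, e(vowel)+4=i.

bemci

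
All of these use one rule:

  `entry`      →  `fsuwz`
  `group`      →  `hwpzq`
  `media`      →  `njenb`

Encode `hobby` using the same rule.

itcgz

Shifts by position in entry: pos 0: e→f (+1), pos 1: n→s (+5), pos 2: t→u (+1), pos 3: r→w (+5) — repeating every 2. The shifts repeat in a cycle of length 2: positions 0,1,… shift by +1, +5, then the pattern repeats.
For hobby: h+1=i, o+5=t, b+1=c, b+5=g, y+1=z.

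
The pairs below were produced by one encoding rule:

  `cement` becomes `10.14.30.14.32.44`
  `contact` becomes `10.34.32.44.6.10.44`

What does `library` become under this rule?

With a=1..z=26, the number is 2·pos + 4.
For library: l=12→28, i=9→22, b=2→8, r=18→40, a=1→6, r=18→40, y=25→54.

28.22.8.40.6.40.54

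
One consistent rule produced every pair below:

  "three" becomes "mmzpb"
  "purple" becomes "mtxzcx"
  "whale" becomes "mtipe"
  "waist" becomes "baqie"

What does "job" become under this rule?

The output letters match the input read backwards, each shifted +8: three reversed is eerht. Two steps: reverse the string, then apply a Caesar shift of +8.
For job: reverse → boj; then shift: b+8=j, o+8=w, j+8=r.

jwr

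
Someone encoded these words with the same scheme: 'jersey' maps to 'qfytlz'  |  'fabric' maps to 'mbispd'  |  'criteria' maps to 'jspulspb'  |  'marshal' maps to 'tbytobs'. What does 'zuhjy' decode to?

stair

The shifts repeat in a cycle of length 2: positions 0,1,… shift by +7, +1, then the pattern repeats.
Undoing it on zuhjy: z−7=s, u−1=t, h−7=a, j−1=i, y−7=r.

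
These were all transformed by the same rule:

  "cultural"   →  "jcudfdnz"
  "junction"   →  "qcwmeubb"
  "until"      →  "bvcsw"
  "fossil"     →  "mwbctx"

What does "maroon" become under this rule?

In cultural: c→j is +7, u→c is +8, l→u is +9, t→d is +10 — the shift increases by 1 each position. Letter i (0-indexed) is shifted by i+7, so successive shifts are 7, 8, 9, ….
Applying it to maroon: m+7=t, a+8=i, r+9=a, o+10=y, o+11=z, n+12=z.

tiayzz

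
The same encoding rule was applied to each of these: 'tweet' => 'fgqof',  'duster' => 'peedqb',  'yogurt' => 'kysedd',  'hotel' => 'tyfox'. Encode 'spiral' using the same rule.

Shifts by position in tweet: pos 0: t→f (+12), pos 1: w→g (+10), pos 2: e→q (+12), pos 3: e→o (+10) — repeating every 2. A repeating key of period 2 is used — shifts +12, +10 over and over.
For spiral: s+12=e, p+10=z, i+12=u, r+10=b, a+12=m, l+10=v.

ezubmv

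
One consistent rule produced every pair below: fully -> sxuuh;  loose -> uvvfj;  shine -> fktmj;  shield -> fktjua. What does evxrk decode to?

pouch

f(5)→s(18) and u(20)→x(23) fit y≡9x+25 (mod 26); the inverse of 9 mod 26 is 3. Each letter's alphabet position (a=0..z=25) is mapped through 9·x+25 mod 26 — an affine cipher.
Decoding evxrk: e(4)→3·(4−25)≡15=p; v(21)→3·(21−25)≡14=o; x(23)→3·(23−25)≡20=u; r(17)→3·(17−25)≡2=c; k(10)→3·(10−25)≡7=h (all mod 26).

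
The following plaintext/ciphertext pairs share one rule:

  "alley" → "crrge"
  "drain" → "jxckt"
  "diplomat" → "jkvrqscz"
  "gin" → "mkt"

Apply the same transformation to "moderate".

sqjgxczg

The shift depends on letter class: consonant l→r is +6, but vowel a→c is +2. Vowels shift forward by 2 and consonants shift forward by 6.
Applying it to moderate: m(cons)+6=s, o(vowel)+2=q, d(cons)+6=j, e(vowel)+2=g, r(cons)+6=x, a(vowel)+2=c, t(cons)+6=z, e(vowel)+2=g.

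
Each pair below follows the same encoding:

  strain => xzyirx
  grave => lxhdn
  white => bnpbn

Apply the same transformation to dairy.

igpzh

The shift increases by 1 at each position, starting from +5: 5, 6, 7, ….
For dairy: d+5=i, a+6=g, i+7=p, r+8=z, y+9=h.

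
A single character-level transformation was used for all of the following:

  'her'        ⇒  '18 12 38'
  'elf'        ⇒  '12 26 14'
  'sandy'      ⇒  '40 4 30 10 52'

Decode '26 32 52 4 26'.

h(#8)→18 and e(#5)→12: differences scale by 2, so n = 2·pos + 2. Each letter becomes 2×(its alphabet position, a=1..z=26) + 2.
Undoing it on 26 32 52 4 26: 26→(26−2)÷2=12=l, 32→(32−2)÷2=15=o, 52→(52−2)÷2=25=y, 4→(4−2)÷2=1=a, 26→(26−2)÷2=12=l.

loyal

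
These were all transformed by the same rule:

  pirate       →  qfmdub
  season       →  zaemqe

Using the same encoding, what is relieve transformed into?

The output letters match the input read backwards, each shifted +12: pirate reversed is etarip. The word is reversed, then every letter is shifted forward by 12.
On relieve: reverse → eveiler; then shift: e+12=q, v+12=h, e+12=q, i+12=u, l+12=x, e+12=q, r+12=d.

qhquxqd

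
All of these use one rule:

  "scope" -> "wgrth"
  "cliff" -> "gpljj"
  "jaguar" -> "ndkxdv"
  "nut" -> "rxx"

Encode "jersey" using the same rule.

nhvwhc

The shift depends on letter class: consonant s→w is +4, but vowel o→r is +3. Two shifts are in play — +3 for a/e/i/o/u, +4 for every other letter.
Applying it to jersey: j(cons)+4=n, e(vowel)+3=h, r(cons)+4=v, s(cons)+4=w, e(vowel)+3=h, y(cons)+4=c.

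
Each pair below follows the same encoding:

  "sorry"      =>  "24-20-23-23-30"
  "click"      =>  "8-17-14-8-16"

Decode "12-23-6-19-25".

grant

s is letter #19 and maps to 24: an offset of 5. Letters become their 1-based position plus 5 (so a→6, b→7, …).
Undoing it on 12-23-6-19-25: 12→(12−5)÷1=7=g, 23→(23−5)÷1=18=r, 6→(6−5)÷1=1=a, 19→(19−5)÷1=14=n, 25→(25−5)÷1=20=t.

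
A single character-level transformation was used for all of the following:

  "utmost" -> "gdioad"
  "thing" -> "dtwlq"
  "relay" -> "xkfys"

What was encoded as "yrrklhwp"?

appendix

This is an affine cipher: with a=0,…,z=25, each position x becomes (3x+24) mod 26.
Undoing it on yrrklhwp: y(24)→9·(24−24)≡0=a; r(17)→9·(17−24)≡15=p; r(17)→9·(17−24)≡15=p; k(10)→9·(10−24)≡4=e; l(11)→9·(11−24)≡13=n; h(7)→9·(7−24)≡3=d; w(22)→9·(22−24)≡8=i; p(15)→9·(15−24)≡23=x (all mod 26).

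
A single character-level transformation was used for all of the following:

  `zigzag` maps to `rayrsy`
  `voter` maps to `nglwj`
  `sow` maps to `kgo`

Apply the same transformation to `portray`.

hgjljsq

Compare letters: z→r is +18, i→a is +18, g→y is +18 — a constant shift. Each letter is shifted forward by 18 in the alphabet (a Caesar shift of +18).
On portray: p+18=h, o+18=g, r+18=j, t+18=l, r+18=j, a+18=s, y+18=q.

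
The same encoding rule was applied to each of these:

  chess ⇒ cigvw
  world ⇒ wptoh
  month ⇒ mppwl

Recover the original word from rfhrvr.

reform

In chess: c→c is +0, h→i is +1, e→g is +2, s→v is +3 — the shift increases by 1 each position. Letter i (0-indexed) is shifted by i+0, so successive shifts are 0, 1, 2, ….
Undoing it on rfhrvr: r−0=r, f−1=e, h−2=f, r−3=o, v−4=r, r−5=m.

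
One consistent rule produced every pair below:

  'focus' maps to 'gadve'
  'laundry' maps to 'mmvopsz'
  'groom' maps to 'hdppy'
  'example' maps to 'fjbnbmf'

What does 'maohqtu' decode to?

Shifts by position in focus: pos 0: f→g (+1), pos 1: o→a (+12), pos 2: c→d (+1), pos 3: u→v (+1), pos 4: s→e (+12) — repeating every 3. It's a Vigenère-style cipher with numeric key [1,12,1]: position i shifts by key[i mod 3].
Decoding maohqtu: m−1=l, a−12=o, o−1=n, h−1=g, q−12=e, t−1=s, u−1=t.

longest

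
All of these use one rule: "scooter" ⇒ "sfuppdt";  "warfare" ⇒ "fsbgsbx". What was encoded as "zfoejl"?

kidney

The output letters match the input read backwards, each shifted +1: scooter reversed is retoocs. The word is reversed, then every letter is shifted forward by 1.
Undoing it on zfoejl: shift back: z−1=y, f−1=e, o−1=n, e−1=d, j−1=i, l−1=k → yendik; then reverse → kidney.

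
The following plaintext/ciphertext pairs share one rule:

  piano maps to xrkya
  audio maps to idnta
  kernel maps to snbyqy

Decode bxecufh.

tourist

In piano: p→x is +8, i→r is +9, a→k is +10, n→y is +11 — the shift increases by 1 each position. The shift increases by 1 at each position, starting from +8: 8, 9, 10, ….
Decoding bxecufh: b−8=t, x−9=o, e−10=u, c−11=r, u−12=i, f−13=s, h−14=t.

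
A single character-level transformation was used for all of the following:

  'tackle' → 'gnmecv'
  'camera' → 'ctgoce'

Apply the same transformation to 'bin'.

The output letters match the input read backwards, each shifted +2: tackle reversed is elkcat. Two steps: reverse the string, then apply a Caesar shift of +2.
For bin: reverse → nib; then shift: n+2=p, i+2=k, b+2=d.

pkd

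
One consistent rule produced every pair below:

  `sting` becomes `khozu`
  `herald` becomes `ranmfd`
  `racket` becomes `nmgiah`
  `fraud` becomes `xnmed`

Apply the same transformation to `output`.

Treating letters as 0–25, the rule is x ↦ 23x + 12 (mod 26).
Applying it to output: o(14)→23·14+12≡22=w; u(20)→23·20+12≡4=e; t(19)→23·19+12≡7=h; p(15)→23·15+12≡19=t; u(20)→23·20+12≡4=e; t(19)→23·19+12≡7=h (all mod 26).

wehteh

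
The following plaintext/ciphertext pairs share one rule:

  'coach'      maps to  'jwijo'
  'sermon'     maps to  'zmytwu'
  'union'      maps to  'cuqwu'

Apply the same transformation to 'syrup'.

zfycw

Vowels shift forward by 8 and consonants shift forward by 7.
Applying it to syrup: s(cons)+7=z, y(cons)+7=f, r(cons)+7=y, u(vowel)+8=c, p(cons)+7=w.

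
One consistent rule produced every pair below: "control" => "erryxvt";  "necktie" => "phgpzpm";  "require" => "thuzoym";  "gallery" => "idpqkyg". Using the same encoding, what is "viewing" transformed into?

The shift increases by 1 at each position, starting from +2: 2, 3, 4, ….
For viewing: v+2=x, i+3=l, e+4=i, w+5=b, i+6=o, n+7=u, g+8=o.

xlibouo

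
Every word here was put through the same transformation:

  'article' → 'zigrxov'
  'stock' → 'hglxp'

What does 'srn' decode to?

him

Letters are reflected about the middle of the alphabet (position → 25−position): Atbash.
Undoing it on srn: s↔h, r↔i, n↔m.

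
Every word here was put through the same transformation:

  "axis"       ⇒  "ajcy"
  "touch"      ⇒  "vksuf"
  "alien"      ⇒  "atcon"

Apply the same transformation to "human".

fsqan

a(0)→a(0) and x(23)→j(9) fit y≡23x+0 (mod 26); the inverse of 23 mod 26 is 17. This is an affine cipher: with a=0,…,z=25, each position x becomes (23x+0) mod 26.
On human: h(7)→23·7+0≡5=f; u(20)→23·20+0≡18=s; m(12)→23·12+0≡16=q; a(0)→23·0+0≡0=a; n(13)→23·13+0≡13=n (all mod 26).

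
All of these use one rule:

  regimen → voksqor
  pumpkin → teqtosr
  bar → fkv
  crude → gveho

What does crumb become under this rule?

gveqf

The shift depends on letter class: consonant r→v is +4, but vowel e→o is +10. Vowels shift forward by 10 and consonants shift forward by 4.
Applying it to crumb: c(cons)+4=g, r(cons)+4=v, u(vowel)+10=e, m(cons)+4=q, b(cons)+4=f.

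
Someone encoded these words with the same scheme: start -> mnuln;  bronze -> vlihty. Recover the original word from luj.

This is a Caesar cipher with shift 20.
Undoing it on luj: l−20=r, u−20=a, j−20=p.

rap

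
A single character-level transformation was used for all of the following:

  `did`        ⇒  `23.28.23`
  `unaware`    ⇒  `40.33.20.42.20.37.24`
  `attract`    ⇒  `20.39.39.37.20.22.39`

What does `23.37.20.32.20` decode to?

drama

d is letter #4 and maps to 23: an offset of 19. The number is (letter's place in the alphabet, a=1) + 19.
Reversing it on 23.37.20.32.20: 23→(23−19)÷1=4=d, 37→(37−19)÷1=18=r, 20→(20−19)÷1=1=a, 32→(32−19)÷1=13=m, 20→(20−19)÷1=1=a.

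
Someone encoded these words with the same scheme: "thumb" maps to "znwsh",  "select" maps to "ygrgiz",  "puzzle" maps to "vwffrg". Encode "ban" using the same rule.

hct

Vowels shift forward by 2 and consonants shift forward by 6.
Applying it to ban: b(cons)+6=h, a(vowel)+2=c, n(cons)+6=t.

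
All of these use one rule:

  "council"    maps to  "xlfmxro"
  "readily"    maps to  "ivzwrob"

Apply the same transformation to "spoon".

Each pair mirrors across the alphabet (c↔x, o↔l, u↔f): positions sum to 25. Letters are reflected about the middle of the alphabet (position → 25−position): Atbash.
Applying it to spoon: s↔h, p↔k, o↔l, o↔l, n↔m.

hkllm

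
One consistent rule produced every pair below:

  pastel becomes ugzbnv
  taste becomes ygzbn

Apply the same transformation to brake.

In pastel: p→u is +5, a→g is +6, s→z is +7, t→b is +8 — the shift increases by 1 each position. The shift increases by 1 at each position, starting from +5: 5, 6, 7, ….
Applying it to brake: b+5=g, r+6=x, a+7=h, k+8=s, e+9=n.

gxhsn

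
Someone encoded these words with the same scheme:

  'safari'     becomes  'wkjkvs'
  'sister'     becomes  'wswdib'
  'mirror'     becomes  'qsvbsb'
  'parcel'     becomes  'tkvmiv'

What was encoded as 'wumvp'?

It's a Vigenère-style cipher with numeric key [4,10]: position i shifts by key[i mod 2].
Undoing it on wumvp: w−4=s, u−10=k, m−4=i, v−10=l, p−4=l.

skill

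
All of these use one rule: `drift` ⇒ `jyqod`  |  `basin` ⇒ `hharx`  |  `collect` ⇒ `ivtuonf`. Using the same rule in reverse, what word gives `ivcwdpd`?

In drift: d→j is +6, r→y is +7, i→q is +8, f→o is +9 — the shift increases by 1 each position. Each letter shifts forward by (position + 6), i.e. 6, 7, 8, … — the shift grows by one for each successive letter.
Undoing it on ivcwdpd: i−6=c, v−7=o, c−8=u, w−9=n, d−10=t, p−11=e, d−12=r.

counter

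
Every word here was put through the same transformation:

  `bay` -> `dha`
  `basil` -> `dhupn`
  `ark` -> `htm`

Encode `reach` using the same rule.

The shift depends on letter class: consonant b→d is +2, but vowel a→h is +7. Two shifts are in play — +7 for a/e/i/o/u, +2 for every other letter.
On reach: r(cons)+2=t, e(vowel)+7=l, a(vowel)+7=h, c(cons)+2=e, h(cons)+2=j.

tlhej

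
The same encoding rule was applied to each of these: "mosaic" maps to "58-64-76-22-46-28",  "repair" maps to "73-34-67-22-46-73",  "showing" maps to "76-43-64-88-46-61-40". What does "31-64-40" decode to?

dog

The formula is n = 3×(alphabet index, a=1) + 19.
Reversing it on 31-64-40: 31→(31−19)÷3=4=d, 64→(64−19)÷3=15=o, 40→(40−19)÷3=7=g.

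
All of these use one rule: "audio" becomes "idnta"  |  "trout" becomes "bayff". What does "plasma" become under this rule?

xukdyn

Each letter shifts forward by (position + 8), i.e. 8, 9, 10, … — the shift grows by one for each successive letter.
Applying it to plasma: p+8=x, l+9=u, a+10=k, s+11=d, m+12=y, a+13=n.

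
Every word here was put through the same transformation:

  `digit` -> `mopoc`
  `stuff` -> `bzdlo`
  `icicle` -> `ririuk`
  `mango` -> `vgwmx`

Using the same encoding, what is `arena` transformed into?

jxntj

Shifts by position in digit: pos 0: d→m (+9), pos 1: i→o (+6), pos 2: g→p (+9), pos 3: i→o (+6) — repeating every 2. It's a Vigenère-style cipher with numeric key [9,6]: position i shifts by key[i mod 2].
On arena: a+9=j, r+6=x, e+9=n, n+6=t, a+9=j.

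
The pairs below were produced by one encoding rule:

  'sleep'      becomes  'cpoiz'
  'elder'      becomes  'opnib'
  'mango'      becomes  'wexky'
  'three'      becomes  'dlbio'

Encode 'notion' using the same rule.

xsdmyr

Shifts by position in sleep: pos 0: s→c (+10), pos 1: l→p (+4), pos 2: e→o (+10), pos 3: e→i (+4) — repeating every 2. The shifts repeat in a cycle of length 2: positions 0,1,… shift by +10, +4, then the pattern repeats.
For notion: n+10=x, o+4=s, t+10=d, i+4=m, o+10=y, n+4=r.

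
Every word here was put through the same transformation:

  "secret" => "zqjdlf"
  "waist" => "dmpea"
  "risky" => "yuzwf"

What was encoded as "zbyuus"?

spring

Shifts by position in secret: pos 0: s→z (+7), pos 1: e→q (+12), pos 2: c→j (+7), pos 3: r→d (+12) — repeating every 2. It's a Vigenère-style cipher with numeric key [7,12]: position i shifts by key[i mod 2].
Reversing it on zbyuus: z−7=s, b−12=p, y−7=r, u−12=i, u−7=n, s−12=g.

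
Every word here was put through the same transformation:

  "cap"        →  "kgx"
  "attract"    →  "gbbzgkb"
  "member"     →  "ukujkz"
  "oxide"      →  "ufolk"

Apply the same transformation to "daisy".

lgoag

The shift depends on letter class: consonant c→k is +8, but vowel a→g is +6. Vowels shift forward by 6 and consonants shift forward by 8.
Applying it to daisy: d(cons)+8=l, a(vowel)+6=g, i(vowel)+6=o, s(cons)+8=a, y(cons)+8=g.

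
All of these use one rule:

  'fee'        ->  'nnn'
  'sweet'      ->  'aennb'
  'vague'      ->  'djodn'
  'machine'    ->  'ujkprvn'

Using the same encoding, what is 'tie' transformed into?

The rule splits by letter class: vowels +9, consonants +8.
For tie: t(cons)+8=b, i(vowel)+9=r, e(vowel)+9=n.

brn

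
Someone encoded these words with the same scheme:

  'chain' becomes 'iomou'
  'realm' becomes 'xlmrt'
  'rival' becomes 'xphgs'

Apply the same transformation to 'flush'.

It's a Vigenère-style cipher with numeric key [6,7,12]: position i shifts by key[i mod 3].
Applying it to flush: f+6=l, l+7=s, u+12=g, s+6=y, h+7=o.

lsgyo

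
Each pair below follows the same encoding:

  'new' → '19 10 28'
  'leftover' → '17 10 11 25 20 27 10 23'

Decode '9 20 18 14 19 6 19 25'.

dominant

Each letter is replaced by its alphabet position (a=1..z=26) + 5.
Undoing it on 9 20 18 14 19 6 19 25: 9→(9−5)÷1=4=d, 20→(20−5)÷1=15=o, 18→(18−5)÷1=13=m, 14→(14−5)÷1=9=i, 19→(19−5)÷1=14=n, 6→(6−5)÷1=1=a, 19→(19−5)÷1=14=n, 25→(25−5)÷1=20=t.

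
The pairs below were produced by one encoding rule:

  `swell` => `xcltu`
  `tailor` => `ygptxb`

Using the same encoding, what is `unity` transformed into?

In swell: s→x is +5, w→c is +6, e→l is +7, l→t is +8 — the shift increases by 1 each position. The shift increases by 1 at each position, starting from +5: 5, 6, 7, ….
On unity: u+5=z, n+6=t, i+7=p, t+8=b, y+9=h.

ztpbh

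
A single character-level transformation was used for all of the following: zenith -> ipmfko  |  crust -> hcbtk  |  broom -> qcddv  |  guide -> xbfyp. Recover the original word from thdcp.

This is an affine cipher: with a=0,…,z=25, each position x becomes (17x+25) mod 26.
Reversing it on thdcp: t(19)→23·(19−25)≡18=s; h(7)→23·(7−25)≡2=c; d(3)→23·(3−25)≡14=o; c(2)→23·(2−25)≡17=r; p(15)→23·(15−25)≡4=e (all mod 26).

score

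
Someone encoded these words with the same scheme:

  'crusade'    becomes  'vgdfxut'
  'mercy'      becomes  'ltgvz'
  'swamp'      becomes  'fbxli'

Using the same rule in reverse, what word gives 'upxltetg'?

c(2)→v(21) and r(17)→g(6) fit y≡25x+23 (mod 26); the inverse of 25 mod 26 is 25. Treating letters as 0–25, the rule is x ↦ 25x + 23 (mod 26).
Reversing it on upxltetg: u(20)→25·(20−23)≡3=d; p(15)→25·(15−23)≡8=i; x(23)→25·(23−23)≡0=a; l(11)→25·(11−23)≡12=m; t(19)→25·(19−23)≡4=e; e(4)→25·(4−23)≡19=t; t(19)→25·(19−23)≡4=e; g(6)→25·(6−23)≡17=r (all mod 26).

diameter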